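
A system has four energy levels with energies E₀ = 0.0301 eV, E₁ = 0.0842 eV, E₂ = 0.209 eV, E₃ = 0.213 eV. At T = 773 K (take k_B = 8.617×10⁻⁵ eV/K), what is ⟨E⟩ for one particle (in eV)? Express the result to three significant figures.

0.0605 eV

k_BT = 8.617×10⁻⁵ × 773 K = 0.066609 eV.
Eᵢ/kT = 0.45189, 1.2641, 3.1377, 3.1978.
Z = Σ e^(−Eᵢ/kT) = e^(−0.45189) + e^(−1.2641) + e^(−3.1377) + e^(−3.1978) = 0.63642 + 0.28249 + 0.043382 + 0.040852 = 1.0031.
⟨E⟩ = Σ Eᵢ e^(−Eᵢ/kT) / Z = (0.0301·0.63642 + 0.0842·0.28249 + 0.209·0.043382 + 0.213·0.040852) / 1.0031 = 0.0605 eV.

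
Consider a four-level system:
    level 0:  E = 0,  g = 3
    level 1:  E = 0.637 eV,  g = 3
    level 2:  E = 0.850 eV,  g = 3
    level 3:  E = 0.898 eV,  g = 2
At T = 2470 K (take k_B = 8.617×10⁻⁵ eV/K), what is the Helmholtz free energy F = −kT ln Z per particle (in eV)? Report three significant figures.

-0.250 eV

k_BT = 8.617×10⁻⁵ × 2470 K = 0.21284 eV.
Eᵢ/kT = 0, 2.9929, 3.9936, 4.2191.
Z = Σ gᵢe^(−Eᵢ/kT) = 3·e^(−0) + 3·e^(−2.9929) + 3·e^(−3.9936) + 2·e^(−4.2191) = 3.0000 + 0.15043 + 0.055300 + 0.029424 = 3.2352.
F = −kT ln Z = −0.21284 × ln(3.2352) = −0.21284 × 1.1741 = -0.250 eV.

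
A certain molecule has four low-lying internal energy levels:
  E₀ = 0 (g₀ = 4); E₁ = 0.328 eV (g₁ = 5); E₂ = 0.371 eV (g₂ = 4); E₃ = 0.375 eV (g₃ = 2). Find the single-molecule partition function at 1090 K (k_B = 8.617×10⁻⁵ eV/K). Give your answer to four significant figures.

Z = 4.266

k_BT = 8.617×10⁻⁵ × 1090 K = 0.0939253 eV.
Eᵢ/kT = 0, 3.49214, 3.94995, 3.99253.
Z = Σ gᵢe^(−Eᵢ/kT) = 4·e^(−0) + 5·e^(−3.49214) + 4·e^(−3.94995) + 2·e^(−3.99253) = 4.00000 + 0.152178 + 0.0770227 + 0.0369059 = 4.26611.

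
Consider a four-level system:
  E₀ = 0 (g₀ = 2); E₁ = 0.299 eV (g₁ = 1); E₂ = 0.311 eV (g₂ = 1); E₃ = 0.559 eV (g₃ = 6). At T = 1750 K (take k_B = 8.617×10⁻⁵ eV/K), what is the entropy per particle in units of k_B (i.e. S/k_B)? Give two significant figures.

1.3

k_BT = 8.617×10⁻⁵ × 1750 K = 0.1508 eV.
Eᵢ/kT = 0, 1.983, 2.062, 3.707.
Z = Σ gᵢe^(−Eᵢ/kT) = 2·e^(−0) + 1·e^(−1.983) + 1·e^(−2.062) + 6·e^(−3.707) = 2.000 + 0.1377 + 0.1272 + 0.1473 = 2.412.
⟨E⟩ = Σ EᵢPᵢ = 0.06761 eV.
S/k_B = ln Z + ⟨E⟩/kT = ln(2.412) + 0.06761/0.1508 = 0.8805 + 0.4483 = 1.3.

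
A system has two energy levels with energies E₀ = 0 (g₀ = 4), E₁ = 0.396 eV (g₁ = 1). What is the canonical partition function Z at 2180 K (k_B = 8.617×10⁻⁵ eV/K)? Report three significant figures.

k_BT = 8.617×10⁻⁵ × 2180 K = 0.18785 eV.
Eᵢ/kT = 0, 2.1081.
Z = Σ gᵢe^(−Eᵢ/kT) = 4·e^(−0) + 1·e^(−2.1081) = 4.0000 + 0.12147 = 4.1215.

Z = 4.12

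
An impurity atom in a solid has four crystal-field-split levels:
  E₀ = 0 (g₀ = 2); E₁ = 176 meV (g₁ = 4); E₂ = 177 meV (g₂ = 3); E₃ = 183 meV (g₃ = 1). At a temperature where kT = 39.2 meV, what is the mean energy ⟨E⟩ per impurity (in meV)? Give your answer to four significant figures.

Eᵢ/kT = 0, 4.48980, 4.51531, 4.66837.
Z = Σ gᵢe^(−Eᵢ/kT) = 2·e^(−0) + 4·e^(−4.48980) + 3·e^(−4.51531) + 1·e^(−4.66837) = 2.00000 + 0.0448916 + 0.0328206 + 0.00938756 = 2.08710.
⟨E⟩ = Σ Eᵢ gᵢe^(−Eᵢ/kT) / Z = (0·2.00000 + 176·0.0448916 + 177·0.0328206 + 183·0.00938756) / 2.08710 = 7.392 meV.

7.392 meV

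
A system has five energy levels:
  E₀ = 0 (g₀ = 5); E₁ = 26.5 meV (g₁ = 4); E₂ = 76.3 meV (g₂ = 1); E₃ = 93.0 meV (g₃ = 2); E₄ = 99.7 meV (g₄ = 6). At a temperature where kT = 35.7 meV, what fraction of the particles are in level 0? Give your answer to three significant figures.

0.663

Eᵢ/kT = 0, 0.74230, 2.1373, 2.6050, 2.7927.
Z = Σ gᵢe^(−Eᵢ/kT) = 5·e^(−0) + 4·e^(−0.74230) + 1·e^(−2.1373) + 2·e^(−2.6050) + 6·e^(−2.7927) = 5.0000 + 1.9041 + 0.11797 + 0.14781 + 0.36753 = 7.5374.
P₀ = g₀ e^(−E₀/kT) / Z = 5.0000/7.5374 = 0.663.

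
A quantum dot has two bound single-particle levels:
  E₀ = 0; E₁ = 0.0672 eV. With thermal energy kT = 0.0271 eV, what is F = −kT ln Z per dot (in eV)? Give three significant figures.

-0.00218 eV

Eᵢ/kT = 0, 2.4797.
Z = Σ e^(−Eᵢ/kT) = e^(−0) + e^(−2.4797) = 1.0000 + 0.083768 = 1.0838.
F = −kT ln Z = −0.0271 × ln(1.0838) = −0.0271 × 0.080473 = -0.00218 eV.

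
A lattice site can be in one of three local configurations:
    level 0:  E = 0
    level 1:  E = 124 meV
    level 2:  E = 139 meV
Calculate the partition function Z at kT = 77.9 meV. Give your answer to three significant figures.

Eᵢ/kT = 0, 1.5918, 1.7843.
Z = Σ e^(−Eᵢ/kT) = e^(−0) + e^(−1.5918) + e^(−1.7843) = 1.0000 + 0.20356 + 0.16791 = 1.3715.

Z = 1.37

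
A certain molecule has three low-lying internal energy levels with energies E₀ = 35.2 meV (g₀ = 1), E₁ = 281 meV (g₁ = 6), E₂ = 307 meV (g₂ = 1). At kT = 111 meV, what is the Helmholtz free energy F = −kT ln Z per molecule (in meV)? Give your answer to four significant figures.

Eᵢ/kT = 0.317117, 2.53153, 2.76577.
Z = Σ gᵢe^(−Eᵢ/kT) = 1·e^(−0.317117) + 6·e^(−2.53153) + 1·e^(−2.76577) = 0.728246 + 0.477223 + 0.0629276 = 1.26840.
F = −kT ln Z = −111 × ln(1.26840) = −111 × 0.237756 = -26.39 meV.

-26.39 meV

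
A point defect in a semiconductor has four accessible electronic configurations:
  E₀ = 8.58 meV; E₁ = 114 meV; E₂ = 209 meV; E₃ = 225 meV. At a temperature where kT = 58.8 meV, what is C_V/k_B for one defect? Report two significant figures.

Eᵢ/kT = 0.1459, 1.939, 3.554, 3.827.
Z = Σ e^(−Eᵢ/kT) = e^(−0.1459) + e^(−1.939) + e^(−3.554) + e^(−3.827) = 0.8642 + 0.1438 + 0.02861 + 0.02177 = 1.058.
⟨E⟩ = 32.78 meV, ⟨E²⟩ = 4049 meV².
C_V/k_B = (⟨E²⟩ − ⟨E⟩²)/(kT)² = (4049 − 1075)/3457 = 0.86.

0.86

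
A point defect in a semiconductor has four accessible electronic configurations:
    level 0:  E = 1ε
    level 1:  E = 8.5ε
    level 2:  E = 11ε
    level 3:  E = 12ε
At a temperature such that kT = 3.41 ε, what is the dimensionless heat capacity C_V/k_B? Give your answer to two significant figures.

0.98

Eᵢ/kT = 0.2933, 2.493, 3.226, 3.519.
Z = Σ e^(−Eᵢ/kT) = e^(−0.2933) + e^(−2.493) + e^(−3.226) + e^(−3.519) = 0.7458 + 0.08266 + 0.03972 + 0.02963 = 0.8978.
⟨E⟩ = 2.496 ε, ⟨E²⟩ = 17.59 ε².
C_V/k_B = (⟨E²⟩ − ⟨E⟩²)/(kT)² = (17.59 − 6.230)/11.63 = 0.98.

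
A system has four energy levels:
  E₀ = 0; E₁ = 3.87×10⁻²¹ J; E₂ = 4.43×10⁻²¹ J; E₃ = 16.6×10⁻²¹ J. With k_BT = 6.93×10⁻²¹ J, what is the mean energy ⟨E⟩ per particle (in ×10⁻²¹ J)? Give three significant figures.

Eᵢ/kT = 0, 0.55844, 0.63925, 2.3954.
Z = Σ e^(−Eᵢ/kT) = e^(−0) + e^(−0.55844) + e^(−0.63925) + e^(−2.3954) = 1.0000 + 0.57210 + 0.52769 + 0.091136 = 2.1909.
⟨E⟩ = Σ Eᵢ e^(−Eᵢ/kT) / Z = (0·1.0000 + 3.87·0.57210 + 4.43·0.52769 + 16.6·0.091136) / 2.1909 = 2.77 ×10⁻²¹ J.

2.77 ×10⁻²¹ J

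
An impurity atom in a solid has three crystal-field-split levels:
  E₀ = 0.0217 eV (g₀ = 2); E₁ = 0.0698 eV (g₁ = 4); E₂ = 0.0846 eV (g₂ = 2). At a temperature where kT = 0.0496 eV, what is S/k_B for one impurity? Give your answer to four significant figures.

1.941

Eᵢ/kT = 0.437500, 1.40726, 1.70565.
Z = Σ gᵢe^(−Eᵢ/kT) = 2·e^(−0.437500) + 4·e^(−1.40726) + 2·e^(−1.70565) = 1.29130 + 0.979253 + 0.363309 = 2.63386.
⟨E⟩ = Σ EᵢPᵢ = 0.0482596 eV.
S/k_B = ln Z + ⟨E⟩/kT = ln(2.63386) + 0.0482596/0.0496 = 0.968450 + 0.972976 = 1.941.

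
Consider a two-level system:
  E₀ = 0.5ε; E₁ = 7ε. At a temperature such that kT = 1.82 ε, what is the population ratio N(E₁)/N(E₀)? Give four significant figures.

n₁/n₀ = exp[−(E₁−E₀)/kT] = exp(−(6.5ε)/(1.82ε)) = exp(-3.57143) = 0.02812.

0.02812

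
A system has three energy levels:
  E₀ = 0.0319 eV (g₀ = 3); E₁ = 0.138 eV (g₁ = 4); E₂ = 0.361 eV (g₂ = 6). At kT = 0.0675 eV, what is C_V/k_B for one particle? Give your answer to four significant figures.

0.6546

Eᵢ/kT = 0.472593, 2.04444, 5.34815.
Z = Σ gᵢe^(−Eᵢ/kT) = 3·e^(−0.472593) + 4·e^(−2.04444) + 6·e^(−5.34815) = 1.87015 + 0.517811 + 0.0285417 = 2.41650.
⟨E⟩ = 0.0585223 eV, ⟨E²⟩ = 0.00640756 eV².
C_V/k_B = (⟨E²⟩ − ⟨E⟩²)/(kT)² = (0.00640756 − 0.00342486)/0.00455625 = 0.6546.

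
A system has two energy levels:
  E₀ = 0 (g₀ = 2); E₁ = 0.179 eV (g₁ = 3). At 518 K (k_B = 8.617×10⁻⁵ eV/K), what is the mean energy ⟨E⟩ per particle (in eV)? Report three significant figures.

0.00474 eV

k_BT = 8.617×10⁻⁵ × 518 K = 0.044636 eV.
Eᵢ/kT = 0, 4.0102.
Z = Σ gᵢe^(−Eᵢ/kT) = 2·e^(−0) + 3·e^(−4.0102) = 2.0000 + 0.054389 = 2.0544.
⟨E⟩ = Σ Eᵢ gᵢe^(−Eᵢ/kT) / Z = (0·2.0000 + 0.179·0.054389) / 2.0544 = 0.00474 eV.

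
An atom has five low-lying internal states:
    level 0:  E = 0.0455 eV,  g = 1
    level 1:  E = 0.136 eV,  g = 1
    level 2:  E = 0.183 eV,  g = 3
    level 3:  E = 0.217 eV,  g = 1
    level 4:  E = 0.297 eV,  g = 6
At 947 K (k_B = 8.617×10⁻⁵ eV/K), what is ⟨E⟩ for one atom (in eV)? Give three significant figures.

k_BT = 8.617×10⁻⁵ × 947 K = 0.081603 eV.
Eᵢ/kT = 0.55758, 1.6666, 2.2426, 2.6592, 3.6396.
Z = Σ gᵢe^(−Eᵢ/kT) = 1·e^(−0.55758) + 1·e^(−1.6666) + 3·e^(−2.2426) + 1·e^(−2.6592) + 6·e^(−3.6396) = 0.57259 + 0.18889 + 0.31855 + 0.070004 + 0.15758 = 1.3076.
⟨E⟩ = Σ Eᵢ gᵢe^(−Eᵢ/kT) / Z = (0.0455·0.57259 + 0.136·0.18889 + 0.183·0.31855 + 0.217·0.070004 + 0.297·0.15758) / 1.3076 = 0.132 eV.

0.132 eV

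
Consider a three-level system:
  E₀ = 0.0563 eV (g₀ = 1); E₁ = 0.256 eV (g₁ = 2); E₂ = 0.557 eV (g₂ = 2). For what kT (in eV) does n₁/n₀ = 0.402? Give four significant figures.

0.1245 eV

n₁/n₀ = (g₁/g₀) exp[−(E₁−E₀)/kT] = 0.402.
⇒ (E₁−E₀)/kT = ln((2/1)/0.402) = ln(4.97512) = 1.60445.
kT = 0.1997 eV / 1.60445 = 0.1245 eV.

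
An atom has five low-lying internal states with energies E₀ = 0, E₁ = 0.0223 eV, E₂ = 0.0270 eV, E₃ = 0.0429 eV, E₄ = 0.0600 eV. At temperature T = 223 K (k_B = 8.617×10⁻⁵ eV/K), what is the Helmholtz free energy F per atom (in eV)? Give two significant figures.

k_BT = 8.617×10⁻⁵ × 223 K = 0.01922 eV.
Eᵢ/kT = 0, 1.160, 1.405, 2.232, 3.122.
Z = Σ e^(−Eᵢ/kT) = e^(−0) + e^(−1.160) + e^(−1.405) + e^(−2.232) + e^(−3.122) = 1.000 + 0.3135 + 0.2454 + 0.1073 + 0.04407 = 1.710.
F = −kT ln Z = −0.01922 × ln(1.710) = −0.01922 × 0.5365 = -0.010 eV.

-0.010 eV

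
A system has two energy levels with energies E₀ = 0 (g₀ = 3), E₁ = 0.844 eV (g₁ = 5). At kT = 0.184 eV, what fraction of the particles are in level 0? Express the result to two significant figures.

0.98

Eᵢ/kT = 0, 4.587.
Z = Σ gᵢe^(−Eᵢ/kT) = 3·e^(−0) + 5·e^(−4.587) = 3.000 + 0.05092 = 3.051.
P₀ = g₀ e^(−E₀/kT) / Z = 3.000/3.051 = 0.98.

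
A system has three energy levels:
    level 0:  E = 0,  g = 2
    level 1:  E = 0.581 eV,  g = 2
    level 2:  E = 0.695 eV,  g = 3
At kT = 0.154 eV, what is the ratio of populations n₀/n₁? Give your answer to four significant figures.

43.50

n₀/n₁ = (g₀/g₁) exp[−(E₀−E₁)/kT] = (2/2) × exp(−(-0.581 eV)/(0.154 eV)) = (2/2) × exp(3.77273) = 43.50.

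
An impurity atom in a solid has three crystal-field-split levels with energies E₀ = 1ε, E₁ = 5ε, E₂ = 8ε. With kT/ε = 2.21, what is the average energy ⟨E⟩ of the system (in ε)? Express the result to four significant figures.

Eᵢ/kT = 0.452489, 2.26244, 3.61991.
Z = Σ e^(−Eᵢ/kT) = e^(−0.452489) + e^(−2.26244) + e^(−3.61991) = 0.636043 + 0.104096 + 0.0267851 = 0.766924.
⟨E⟩ = Σ Eᵢ e^(−Eᵢ/kT) / Z = (1·0.636043 + 5·0.104096 + 8·0.0267851) / 0.766924 = 1.787 ε.

1.787 ε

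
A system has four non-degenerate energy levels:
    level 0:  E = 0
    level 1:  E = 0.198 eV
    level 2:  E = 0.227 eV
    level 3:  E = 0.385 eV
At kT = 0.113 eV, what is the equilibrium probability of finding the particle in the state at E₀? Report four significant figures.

Eᵢ/kT = 0, 1.75221, 2.00885, 3.40708.
Z = Σ e^(−Eᵢ/kT) = e^(−0) + e^(−1.75221) + e^(−2.00885) + e^(−3.40708) = 1.00000 + 0.173390 + 0.134143 + 0.0331378 = 1.34067.
P₀ = e^(−E₀/kT) / Z = 1.00000/1.34067 = 0.7459.

0.7459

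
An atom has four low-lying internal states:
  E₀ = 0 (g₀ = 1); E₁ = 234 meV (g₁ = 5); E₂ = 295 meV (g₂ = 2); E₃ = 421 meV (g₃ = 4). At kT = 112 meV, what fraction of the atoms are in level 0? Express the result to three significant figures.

Eᵢ/kT = 0, 2.0893, 2.6339, 3.7589.
Z = Σ gᵢe^(−Eᵢ/kT) = 1·e^(−0) + 5·e^(−2.0893) + 2·e^(−2.6339) + 4·e^(−3.7589) = 1.0000 + 0.61887 + 0.14360 + 0.093237 = 1.8557.
P₀ = g₀ e^(−E₀/kT) / Z = 1.0000/1.8557 = 0.539.

0.539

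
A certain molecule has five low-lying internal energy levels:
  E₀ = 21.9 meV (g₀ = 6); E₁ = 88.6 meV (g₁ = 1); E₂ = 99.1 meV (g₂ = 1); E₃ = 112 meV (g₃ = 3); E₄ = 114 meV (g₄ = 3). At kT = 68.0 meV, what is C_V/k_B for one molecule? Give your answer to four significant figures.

0.3170

Eᵢ/kT = 0.322059, 1.30294, 1.45735, 1.64706, 1.67647.
Z = Σ gᵢe^(−Eᵢ/kT) = 6·e^(−0.322059) + 1·e^(−1.30294) + 1·e^(−1.45735) + 3·e^(−1.64706) + 3·e^(−1.67647) = 4.34793 + 0.271732 + 0.232853 + 0.577846 + 0.561099 = 5.99146.
⟨E⟩ = 45.2402 meV, ⟨E²⟩ = 3512.62 meV².
C_V/k_B = (⟨E²⟩ − ⟨E⟩²)/(kT)² = (3512.62 − 2046.68)/4624.00 = 0.3170.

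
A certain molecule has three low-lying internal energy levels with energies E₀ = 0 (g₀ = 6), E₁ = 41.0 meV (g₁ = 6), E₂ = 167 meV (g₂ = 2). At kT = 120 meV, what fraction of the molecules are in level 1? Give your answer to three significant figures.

Eᵢ/kT = 0, 0.34167, 1.3917.
Z = Σ gᵢe^(−Eᵢ/kT) = 6·e^(−0) + 6·e^(−0.34167) + 2·e^(−1.3917) = 6.0000 + 4.2635 + 0.49730 = 10.761.
P₁ = g₁ e^(−E₁/kT) / Z = 4.2635/10.761 = 0.396.

0.396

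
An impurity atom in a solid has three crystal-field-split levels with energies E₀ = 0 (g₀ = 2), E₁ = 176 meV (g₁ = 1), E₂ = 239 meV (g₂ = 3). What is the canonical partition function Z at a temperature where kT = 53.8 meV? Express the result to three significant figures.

Z = 2.07

Eᵢ/kT = 0, 3.2714, 4.4424.
Z = Σ gᵢe^(−Eᵢ/kT) = 2·e^(−0) + 1·e^(−3.2714) + 3·e^(−4.4424) = 2.0000 + 0.037953 + 0.035303 = 2.0733.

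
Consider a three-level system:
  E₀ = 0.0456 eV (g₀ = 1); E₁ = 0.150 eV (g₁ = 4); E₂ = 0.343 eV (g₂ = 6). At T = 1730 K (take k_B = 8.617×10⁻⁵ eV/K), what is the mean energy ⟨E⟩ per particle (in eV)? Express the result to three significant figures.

0.164 eV

k_BT = 8.617×10⁻⁵ × 1730 K = 0.14907 eV.
Eᵢ/kT = 0.30590, 1.0062, 2.3009.
Z = Σ gᵢe^(−Eᵢ/kT) = 1·e^(−0.30590) + 4·e^(−1.0062) + 6·e^(−2.3009) = 0.73646 + 1.4624 + 0.60101 = 2.7999.
⟨E⟩ = Σ Eᵢ gᵢe^(−Eᵢ/kT) / Z = (0.0456·0.73646 + 0.150·1.4624 + 0.343·0.60101) / 2.7999 = 0.164 eV.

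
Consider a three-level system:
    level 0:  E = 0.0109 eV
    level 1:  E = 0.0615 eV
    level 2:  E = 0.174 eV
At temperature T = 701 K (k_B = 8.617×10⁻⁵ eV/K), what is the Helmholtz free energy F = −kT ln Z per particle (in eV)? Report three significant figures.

k_BT = 8.617×10⁻⁵ × 701 K = 0.060405 eV.
Eᵢ/kT = 0.18045, 1.0181, 2.8806.
Z = Σ e^(−Eᵢ/kT) = e^(−0.18045) + e^(−1.0181) + e^(−2.8806) = 0.83489 + 0.36128 + 0.056101 = 1.2523.
F = −kT ln Z = −0.060405 × ln(1.2523) = −0.060405 × 0.22498 = -0.0136 eV.

-0.0136 eV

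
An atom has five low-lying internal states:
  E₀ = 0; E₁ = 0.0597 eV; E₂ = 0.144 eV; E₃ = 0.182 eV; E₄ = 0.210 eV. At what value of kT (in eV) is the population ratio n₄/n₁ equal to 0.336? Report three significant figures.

n₄/n₁ = exp[−(E₄−E₁)/kT] = 0.336.
⇒ (E₄−E₁)/kT = ln(1/0.336) = ln(2.9762) = 1.0906.
kT = 0.1503 eV / 1.0906 = 0.138 eV.

0.138 eV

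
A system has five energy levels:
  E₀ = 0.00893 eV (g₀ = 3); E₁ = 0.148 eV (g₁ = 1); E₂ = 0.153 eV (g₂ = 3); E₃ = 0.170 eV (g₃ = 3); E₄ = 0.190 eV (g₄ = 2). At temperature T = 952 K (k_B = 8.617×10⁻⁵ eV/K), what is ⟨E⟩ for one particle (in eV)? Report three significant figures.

k_BT = 8.617×10⁻⁵ × 952 K = 0.082034 eV.
Eᵢ/kT = 0.10886, 1.8041, 1.8651, 2.0723, 2.3161.
Z = Σ gᵢe^(−Eᵢ/kT) = 3·e^(−0.10886) + 1·e^(−1.8041) + 3·e^(−1.8651) + 3·e^(−2.0723) + 2·e^(−2.3161) = 2.6906 + 0.16462 + 0.46464 + 0.37769 + 0.19732 = 3.8949.
⟨E⟩ = Σ Eᵢ gᵢe^(−Eᵢ/kT) / Z = (0.00893·2.6906 + 0.148·0.16462 + 0.153·0.46464 + 0.170·0.37769 + 0.190·0.19732) / 3.8949 = 0.0568 eV.

0.0568 eV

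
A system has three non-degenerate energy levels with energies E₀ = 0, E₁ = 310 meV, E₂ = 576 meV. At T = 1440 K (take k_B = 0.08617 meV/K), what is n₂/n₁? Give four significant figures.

k_BT = 0.08617 × 1440 K = 124.085 meV.
n₂/n₁ = exp[−(E₂−E₁)/kT] = exp(−(266 meV)/(124.085 meV)) = exp(-2.14369) = 0.1172.

0.1172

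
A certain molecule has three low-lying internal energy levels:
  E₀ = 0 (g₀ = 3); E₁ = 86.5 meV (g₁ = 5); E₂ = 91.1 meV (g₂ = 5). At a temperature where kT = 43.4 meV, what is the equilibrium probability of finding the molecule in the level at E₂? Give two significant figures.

0.14

Eᵢ/kT = 0, 1.993, 2.099.
Z = Σ gᵢe^(−Eᵢ/kT) = 3·e^(−0) + 5·e^(−1.993) + 5·e^(−2.099) = 3.000 + 0.6814 + 0.6129 = 4.294.
P₂ = g₂ e^(−E₂/kT) / Z = 0.6129/4.294 = 0.14.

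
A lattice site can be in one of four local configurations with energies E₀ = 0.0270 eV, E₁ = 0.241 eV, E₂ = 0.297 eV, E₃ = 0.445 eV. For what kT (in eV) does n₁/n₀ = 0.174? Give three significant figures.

0.122 eV

n₁/n₀ = exp[−(E₁−E₀)/kT] = 0.174.
⇒ (E₁−E₀)/kT = ln(1/0.174) = ln(5.7471) = 1.7487.
kT = 0.2140 eV / 1.7487 = 0.122 eV.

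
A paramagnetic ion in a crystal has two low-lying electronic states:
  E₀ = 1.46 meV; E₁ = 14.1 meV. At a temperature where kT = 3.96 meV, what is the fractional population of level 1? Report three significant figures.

Eᵢ/kT = 0.36869, 3.5606.
Z = Σ e^(−Eᵢ/kT) = e^(−0.36869) + e^(−3.5606) = 0.69164 + 0.028422 = 0.72006.
P₁ = e^(−E₁/kT) / Z = 0.028422/0.72006 = 0.0395.

0.0395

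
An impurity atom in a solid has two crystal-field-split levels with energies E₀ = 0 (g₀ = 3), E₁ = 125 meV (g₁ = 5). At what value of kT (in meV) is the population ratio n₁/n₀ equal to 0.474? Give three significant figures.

99.4 meV

n₁/n₀ = (g₁/g₀) exp[−(E₁−E₀)/kT] = 0.474.
⇒ (E₁−E₀)/kT = ln((5/3)/0.474) = ln(3.5162) = 1.2574.
kT = 125 meV / 1.2574 = 99.4 meV.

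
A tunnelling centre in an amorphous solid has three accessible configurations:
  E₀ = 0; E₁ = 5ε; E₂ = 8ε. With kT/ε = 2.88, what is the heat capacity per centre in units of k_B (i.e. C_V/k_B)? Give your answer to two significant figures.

Eᵢ/kT = 0, 1.736, 2.778.
Z = Σ e^(−Eᵢ/kT) = e^(−0) + e^(−1.736) + e^(−2.778) = 1.000 + 0.1762 + 0.06216 = 1.238.
⟨E⟩ = 1.113 ε, ⟨E²⟩ = 6.772 ε².
C_V/k_B = (⟨E²⟩ − ⟨E⟩²)/(kT)² = (6.772 − 1.239)/8.294 = 0.67.

0.67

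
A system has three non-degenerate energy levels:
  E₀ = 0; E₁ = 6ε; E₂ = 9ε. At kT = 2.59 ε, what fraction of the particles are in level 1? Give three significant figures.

0.0873

Eᵢ/kT = 0, 2.3166, 3.4749.
Z = Σ e^(−Eᵢ/kT) = e^(−0) + e^(−2.3166) + e^(−3.4749) = 1.0000 + 0.098608 + 0.030965 = 1.1296.
P₁ = e^(−E₁/kT) / Z = 0.098608/1.1296 = 0.0873.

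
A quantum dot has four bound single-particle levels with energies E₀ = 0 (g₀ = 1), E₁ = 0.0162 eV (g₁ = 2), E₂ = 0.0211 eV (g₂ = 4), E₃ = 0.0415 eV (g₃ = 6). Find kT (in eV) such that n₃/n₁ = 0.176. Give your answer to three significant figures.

0.00892 eV

n₃/n₁ = (g₃/g₁) exp[−(E₃−E₁)/kT] = 0.176.
⇒ (E₃−E₁)/kT = ln((6/2)/0.176) = ln(17.045) = 2.8359.
kT = 0.0253 eV / 2.8359 = 0.00892 eV.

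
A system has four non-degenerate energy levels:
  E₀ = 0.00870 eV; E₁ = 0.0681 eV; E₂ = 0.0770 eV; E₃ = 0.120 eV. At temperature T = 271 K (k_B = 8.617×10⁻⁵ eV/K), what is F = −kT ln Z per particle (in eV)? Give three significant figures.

k_BT = 8.617×10⁻⁵ × 271 K = 0.023352 eV.
Eᵢ/kT = 0.37256, 2.9162, 3.2974, 5.1387.
Z = Σ e^(−Eᵢ/kT) = e^(−0.37256) + e^(−2.9162) + e^(−3.2974) + e^(−5.1387) = 0.68897 + 0.054139 + 0.036979 + 0.0058653 = 0.78595.
F = −kT ln Z = −0.023352 × ln(0.78595) = −0.023352 × -0.24086 = 0.00562 eV.

0.00562 eV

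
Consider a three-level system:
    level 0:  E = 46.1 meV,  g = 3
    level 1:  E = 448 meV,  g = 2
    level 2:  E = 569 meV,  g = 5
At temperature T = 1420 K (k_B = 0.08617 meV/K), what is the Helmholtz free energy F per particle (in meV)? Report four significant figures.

k_BT = 0.08617 × 1420 K = 122.361 meV.
Eᵢ/kT = 0.376754, 3.66130, 4.65017.
Z = Σ gᵢe^(−Eᵢ/kT) = 3·e^(−0.376754) + 2·e^(−3.66130) + 5·e^(−4.65017) = 2.05825 + 0.0513982 + 0.0477999 = 2.15745.
F = −kT ln Z = −122.361 × ln(2.15745) = −122.361 × 0.768927 = -94.09 meV.

-94.09 meV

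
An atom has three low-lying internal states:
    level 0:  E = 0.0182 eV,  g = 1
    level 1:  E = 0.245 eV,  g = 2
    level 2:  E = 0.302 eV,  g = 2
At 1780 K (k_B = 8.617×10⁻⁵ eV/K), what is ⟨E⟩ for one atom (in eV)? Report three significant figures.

0.127 eV

k_BT = 8.617×10⁻⁵ × 1780 K = 0.15338 eV.
Eᵢ/kT = 0.11866, 1.5973, 1.9690.
Z = Σ gᵢe^(−Eᵢ/kT) = 1·e^(−0.11866) + 2·e^(−1.5973) + 2·e^(−1.9690) = 0.88811 + 0.40488 + 0.27919 = 1.5722.
⟨E⟩ = Σ Eᵢ gᵢe^(−Eᵢ/kT) / Z = (0.0182·0.88811 + 0.245·0.40488 + 0.302·0.27919) / 1.5722 = 0.127 eV.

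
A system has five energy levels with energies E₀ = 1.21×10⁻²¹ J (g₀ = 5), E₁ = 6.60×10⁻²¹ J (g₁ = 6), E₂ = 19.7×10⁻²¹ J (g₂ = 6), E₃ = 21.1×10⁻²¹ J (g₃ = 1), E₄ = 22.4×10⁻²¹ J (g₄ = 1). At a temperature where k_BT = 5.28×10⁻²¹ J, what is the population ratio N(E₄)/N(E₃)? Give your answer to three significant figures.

0.782

n₄/n₃ = (g₄/g₃) exp[−(E₄−E₃)/kT] = (1/1) × exp(−(1.3 ×10⁻²¹ J)/(5.28 ×10⁻²¹ J)) = (1/1) × exp(-0.24621) = 0.782.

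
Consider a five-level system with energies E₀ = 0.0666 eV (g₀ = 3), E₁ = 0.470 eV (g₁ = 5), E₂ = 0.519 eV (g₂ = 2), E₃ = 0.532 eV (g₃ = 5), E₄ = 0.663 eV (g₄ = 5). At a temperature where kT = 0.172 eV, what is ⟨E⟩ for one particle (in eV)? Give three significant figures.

0.190 eV

Eᵢ/kT = 0.38721, 2.7326, 3.0174, 3.0930, 3.8547.
Z = Σ gᵢe^(−Eᵢ/kT) = 3·e^(−0.38721) + 5·e^(−2.7326) + 2·e^(−3.0174) + 5·e^(−3.0930) + 5·e^(−3.8547) = 2.0368 + 0.32525 + 0.097857 + 0.22683 + 0.10590 = 2.7926.
⟨E⟩ = Σ Eᵢ gᵢe^(−Eᵢ/kT) / Z = (0.0666·2.0368 + 0.470·0.32525 + 0.519·0.097857 + 0.532·0.22683 + 0.663·0.10590) / 2.7926 = 0.190 eV.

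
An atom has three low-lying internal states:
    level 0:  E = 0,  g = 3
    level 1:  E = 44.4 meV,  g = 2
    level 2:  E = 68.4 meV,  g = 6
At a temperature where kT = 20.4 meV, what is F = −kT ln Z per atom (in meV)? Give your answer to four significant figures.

Eᵢ/kT = 0, 2.17647, 3.35294.
Z = Σ gᵢe^(−Eᵢ/kT) = 3·e^(−0) + 2·e^(−2.17647) + 6·e^(−3.35294) = 3.00000 + 0.226883 + 0.209888 = 3.43677.
F = −kT ln Z = −20.4 × ln(3.43677) = −20.4 × 1.23453 = -25.18 meV.

-25.18 meV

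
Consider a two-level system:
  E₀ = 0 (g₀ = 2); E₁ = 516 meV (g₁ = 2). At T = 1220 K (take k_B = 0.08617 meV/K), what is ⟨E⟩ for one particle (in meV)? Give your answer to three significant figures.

3.78 meV

k_BT = 0.08617 × 1220 K = 105.13 meV.
Eᵢ/kT = 0, 4.9082.
Z = Σ gᵢe^(−Eᵢ/kT) = 2·e^(−0) + 2·e^(−4.9082) = 2.0000 + 0.014772 = 2.0148.
⟨E⟩ = Σ Eᵢ gᵢe^(−Eᵢ/kT) / Z = (0·2.0000 + 516·0.014772) / 2.0148 = 3.78 meV.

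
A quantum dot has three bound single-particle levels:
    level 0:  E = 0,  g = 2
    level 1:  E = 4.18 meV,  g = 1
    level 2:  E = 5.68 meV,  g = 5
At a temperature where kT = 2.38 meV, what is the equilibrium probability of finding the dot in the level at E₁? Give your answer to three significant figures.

Eᵢ/kT = 0, 1.7563, 2.3866.
Z = Σ gᵢe^(−Eᵢ/kT) = 2·e^(−0) + 1·e^(−1.7563) + 5·e^(−2.3866) = 2.0000 + 0.17268 + 0.45971 = 2.6324.
P₁ = g₁ e^(−E₁/kT) / Z = 0.17268/2.6324 = 0.0656.

0.0656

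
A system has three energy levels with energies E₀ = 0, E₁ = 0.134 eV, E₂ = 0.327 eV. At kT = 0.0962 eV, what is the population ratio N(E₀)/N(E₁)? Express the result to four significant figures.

4.027

n₀/n₁ = exp[−(E₀−E₁)/kT] = exp(−(-0.134 eV)/(0.0962 eV)) = exp(1.39293) = 4.027.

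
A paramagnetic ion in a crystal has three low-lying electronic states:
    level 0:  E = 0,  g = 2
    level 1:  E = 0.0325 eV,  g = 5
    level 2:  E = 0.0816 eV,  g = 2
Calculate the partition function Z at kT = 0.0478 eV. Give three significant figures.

Z = 4.90

Eᵢ/kT = 0, 0.67992, 1.7071.
Z = Σ gᵢe^(−Eᵢ/kT) = 2·e^(−0) + 5·e^(−0.67992) + 2·e^(−1.7071) = 2.0000 + 2.5333 + 0.36278 = 4.8961.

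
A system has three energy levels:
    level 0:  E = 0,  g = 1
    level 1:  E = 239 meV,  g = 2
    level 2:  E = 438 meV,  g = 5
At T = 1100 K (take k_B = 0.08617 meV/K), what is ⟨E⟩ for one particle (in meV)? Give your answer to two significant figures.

k_BT = 0.08617 × 1100 K = 94.79 meV.
Eᵢ/kT = 0, 2.521, 4.621.
Z = Σ gᵢe^(−Eᵢ/kT) = 1·e^(−0) + 2·e^(−2.521) + 5·e^(−4.621) = 1.000 + 0.1608 + 0.04921 = 1.210.
⟨E⟩ = Σ Eᵢ gᵢe^(−Eᵢ/kT) / Z = (0·1.000 + 239·0.1608 + 438·0.04921) / 1.210 = 50 meV.

50 meV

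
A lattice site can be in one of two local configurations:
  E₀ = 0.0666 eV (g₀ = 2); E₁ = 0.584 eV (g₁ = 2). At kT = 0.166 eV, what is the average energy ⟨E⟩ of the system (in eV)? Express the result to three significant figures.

Eᵢ/kT = 0.40120, 3.5181.
Z = Σ gᵢe^(−Eᵢ/kT) = 2·e^(−0.40120) + 2·e^(−3.5181) = 1.3390 + 0.059311 = 1.3983.
⟨E⟩ = Σ Eᵢ gᵢe^(−Eᵢ/kT) / Z = (0.0666·1.3390 + 0.584·0.059311) / 1.3983 = 0.0885 eV.

0.0885 eV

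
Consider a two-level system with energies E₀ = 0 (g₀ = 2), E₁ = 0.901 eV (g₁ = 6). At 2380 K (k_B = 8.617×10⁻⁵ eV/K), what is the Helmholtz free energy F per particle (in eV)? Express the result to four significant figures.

k_BT = 8.617×10⁻⁵ × 2380 K = 0.205085 eV.
Eᵢ/kT = 0, 4.39330.
Z = Σ gᵢe^(−Eᵢ/kT) = 2·e^(−0) + 6·e^(−4.39330) = 2.00000 + 0.0741592 = 2.07416.
F = −kT ln Z = −0.205085 × ln(2.07416) = −0.205085 × 0.729556 = -0.1496 eV.

-0.1496 eV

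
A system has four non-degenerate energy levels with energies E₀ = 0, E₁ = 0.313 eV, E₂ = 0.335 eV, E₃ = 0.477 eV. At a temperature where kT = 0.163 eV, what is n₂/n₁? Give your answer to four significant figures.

0.8737

n₂/n₁ = exp[−(E₂−E₁)/kT] = exp(−(0.022 eV)/(0.163 eV)) = exp(-0.134969) = 0.8737.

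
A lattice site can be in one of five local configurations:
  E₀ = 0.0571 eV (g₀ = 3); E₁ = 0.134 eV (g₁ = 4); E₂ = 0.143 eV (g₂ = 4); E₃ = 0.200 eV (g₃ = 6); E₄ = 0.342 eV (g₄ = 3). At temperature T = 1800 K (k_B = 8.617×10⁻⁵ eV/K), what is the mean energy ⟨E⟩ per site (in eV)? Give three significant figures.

0.138 eV

k_BT = 8.617×10⁻⁵ × 1800 K = 0.15511 eV.
Eᵢ/kT = 0.36813, 0.86390, 0.92193, 1.2894, 2.2049.
Z = Σ gᵢe^(−Eᵢ/kT) = 3·e^(−0.36813) + 4·e^(−0.86390) + 4·e^(−0.92193) + 6·e^(−1.2894) + 3·e^(−2.2049) = 2.0761 + 1.6861 + 1.5910 + 1.6526 + 0.33078 = 7.3366.
⟨E⟩ = Σ Eᵢ gᵢe^(−Eᵢ/kT) / Z = (0.0571·2.0761 + 0.134·1.6861 + 0.143·1.5910 + 0.200·1.6526 + 0.342·0.33078) / 7.3366 = 0.138 eV.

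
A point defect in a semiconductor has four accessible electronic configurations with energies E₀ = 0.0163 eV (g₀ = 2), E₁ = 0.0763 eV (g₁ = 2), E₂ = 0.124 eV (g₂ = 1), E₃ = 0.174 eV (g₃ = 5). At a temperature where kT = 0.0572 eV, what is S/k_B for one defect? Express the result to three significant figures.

Eᵢ/kT = 0.28497, 1.3339, 2.1678, 3.0420.
Z = Σ gᵢe^(−Eᵢ/kT) = 2·e^(−0.28497) + 2·e^(−1.3339) + 1·e^(−2.1678) + 5·e^(−3.0420) = 1.5041 + 0.52690 + 0.11443 + 0.23870 = 2.3841.
⟨E⟩ = Σ EᵢPᵢ = 0.050519 eV.
S/k_B = ln Z + ⟨E⟩/kT = ln(2.3841) + 0.050519/0.0572 = 0.86882 + 0.88320 = 1.75.

1.75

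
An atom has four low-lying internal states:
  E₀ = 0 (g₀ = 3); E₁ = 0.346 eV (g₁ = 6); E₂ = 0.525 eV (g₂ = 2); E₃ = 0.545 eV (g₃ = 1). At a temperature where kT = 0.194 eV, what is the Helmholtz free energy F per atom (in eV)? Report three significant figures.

-0.279 eV

Eᵢ/kT = 0, 1.7835, 2.7062, 2.8093.
Z = Σ gᵢe^(−Eᵢ/kT) = 3·e^(−0) + 6·e^(−1.7835) + 2·e^(−2.7062) + 1·e^(−2.8093) = 3.0000 + 1.0083 + 0.13358 + 0.060247 = 4.2021.
F = −kT ln Z = −0.194 × ln(4.2021) = −0.194 × 1.4356 = -0.279 eV.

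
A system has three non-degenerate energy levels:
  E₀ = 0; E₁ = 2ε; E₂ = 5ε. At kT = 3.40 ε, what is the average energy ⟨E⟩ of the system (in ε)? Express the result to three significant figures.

Eᵢ/kT = 0, 0.58824, 1.4706.
Z = Σ e^(−Eᵢ/kT) = e^(−0) + e^(−0.58824) + e^(−1.4706) = 1.0000 + 0.55530 + 0.22979 = 1.7851.
⟨E⟩ = Σ Eᵢ e^(−Eᵢ/kT) / Z = (0·1.0000 + 2·0.55530 + 5·0.22979) / 1.7851 = 1.27 ε.

1.27 ε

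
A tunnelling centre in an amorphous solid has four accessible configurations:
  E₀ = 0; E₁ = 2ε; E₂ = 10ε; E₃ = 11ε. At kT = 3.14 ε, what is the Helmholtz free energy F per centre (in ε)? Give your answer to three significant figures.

-1.48 ε

Eᵢ/kT = 0, 0.63694, 3.1847, 3.5032.
Z = Σ e^(−Eᵢ/kT) = e^(−0) + e^(−0.63694) + e^(−3.1847) + e^(−3.5032) = 1.0000 + 0.52891 + 0.041391 + 0.030101 = 1.6004.
F = −kT ln Z = −3.14 × ln(1.6004) = −3.14 × 0.47025 = -1.48 ε.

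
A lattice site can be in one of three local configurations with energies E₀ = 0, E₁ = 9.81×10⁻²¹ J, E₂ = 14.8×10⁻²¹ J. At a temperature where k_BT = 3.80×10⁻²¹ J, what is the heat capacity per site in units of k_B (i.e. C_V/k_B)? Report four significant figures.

Eᵢ/kT = 0, 2.58158, 3.89474.
Z = Σ e^(−Eᵢ/kT) = e^(−0) + e^(−2.58158) + e^(−3.89474) = 1.00000 + 0.0756544 + 0.0203487 = 1.09600.
⟨E⟩ = 0.951944, ⟨E²⟩ = 10.7097.
C_V/k_B = (⟨E²⟩ − ⟨E⟩²)/(kT)² = (10.7097 − 0.906197)/14.4400 = 0.6789.

0.6789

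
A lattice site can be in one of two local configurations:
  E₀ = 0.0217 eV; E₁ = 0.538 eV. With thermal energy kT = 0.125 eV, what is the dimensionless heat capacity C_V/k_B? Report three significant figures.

Eᵢ/kT = 0.17360, 4.3040.
Z = Σ e^(−Eᵢ/kT) = e^(−0.17360) + e^(−4.3040) = 0.84063 + 0.013514 = 0.85414.
⟨E⟩ = 0.029869 eV, ⟨E²⟩ = 0.0050430 eV².
C_V/k_B = (⟨E²⟩ − ⟨E⟩²)/(kT)² = (0.0050430 − 0.00089216)/0.015625 = 0.266.

0.266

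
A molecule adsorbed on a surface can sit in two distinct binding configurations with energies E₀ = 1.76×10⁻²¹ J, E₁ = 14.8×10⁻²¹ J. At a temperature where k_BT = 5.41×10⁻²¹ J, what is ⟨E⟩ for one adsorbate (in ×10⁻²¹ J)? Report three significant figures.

2.83 ×10⁻²¹ J

Eᵢ/kT = 0.32532, 2.7357.
Z = Σ e^(−Eᵢ/kT) = e^(−0.32532) + e^(−2.7357) = 0.72230 + 0.064849 = 0.78715.
⟨E⟩ = Σ Eᵢ e^(−Eᵢ/kT) / Z = (1.76·0.72230 + 14.8·0.064849) / 0.78715 = 2.83 ×10⁻²¹ J.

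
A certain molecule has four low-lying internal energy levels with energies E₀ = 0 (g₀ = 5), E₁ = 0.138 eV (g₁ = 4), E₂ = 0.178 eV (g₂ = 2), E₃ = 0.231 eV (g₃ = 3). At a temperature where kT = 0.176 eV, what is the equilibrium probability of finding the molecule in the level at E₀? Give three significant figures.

0.598

Eᵢ/kT = 0, 0.78409, 1.0114, 1.3125.
Z = Σ gᵢe^(−Eᵢ/kT) = 5·e^(−0) + 4·e^(−0.78409) + 2·e^(−1.0114) + 3·e^(−1.3125) = 5.0000 + 1.8261 + 0.72742 + 0.80744 = 8.3610.
P₀ = g₀ e^(−E₀/kT) / Z = 5.0000/8.3610 = 0.598.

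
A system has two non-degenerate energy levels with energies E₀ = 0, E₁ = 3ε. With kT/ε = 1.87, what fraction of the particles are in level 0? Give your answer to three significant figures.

0.833

Eᵢ/kT = 0, 1.6043.
Z = Σ e^(−Eᵢ/kT) = e^(−0) + e^(−1.6043) = 1.0000 + 0.20103 = 1.2010.
P₀ = e^(−E₀/kT) / Z = 1.0000/1.2010 = 0.833.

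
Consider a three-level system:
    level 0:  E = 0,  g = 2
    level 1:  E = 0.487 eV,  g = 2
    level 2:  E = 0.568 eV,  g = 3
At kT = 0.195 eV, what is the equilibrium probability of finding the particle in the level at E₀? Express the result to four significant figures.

Eᵢ/kT = 0, 2.49744, 2.91282.
Z = Σ gᵢe^(−Eᵢ/kT) = 2·e^(−0) + 2·e^(−2.49744) + 3·e^(−2.91282) = 2.00000 + 0.164591 + 0.162967 = 2.32756.
P₀ = g₀ e^(−E₀/kT) / Z = 2.00000/2.32756 = 0.8593.

0.8593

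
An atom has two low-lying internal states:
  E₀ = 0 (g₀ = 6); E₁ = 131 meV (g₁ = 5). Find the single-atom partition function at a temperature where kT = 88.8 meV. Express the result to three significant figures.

Eᵢ/kT = 0, 1.4752.
Z = Σ gᵢe^(−Eᵢ/kT) = 6·e^(−0) + 5·e^(−1.4752) = 6.0000 + 1.1437 = 7.1437.

Z = 7.14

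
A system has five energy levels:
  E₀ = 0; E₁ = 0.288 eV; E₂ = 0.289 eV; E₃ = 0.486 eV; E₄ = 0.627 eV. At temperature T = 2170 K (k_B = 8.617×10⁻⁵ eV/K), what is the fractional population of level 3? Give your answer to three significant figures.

0.0484

k_BT = 8.617×10⁻⁵ × 2170 K = 0.18699 eV.
Eᵢ/kT = 0, 1.5402, 1.5455, 2.5991, 3.3531.
Z = Σ e^(−Eᵢ/kT) = e^(−0) + e^(−1.5402) + e^(−1.5455) + e^(−2.5991) + e^(−3.3531) = 1.0000 + 0.21434 + 0.21321 + 0.074340 + 0.034976 = 1.5369.
P₃ = e^(−E₃/kT) / Z = 0.074340/1.5369 = 0.0484.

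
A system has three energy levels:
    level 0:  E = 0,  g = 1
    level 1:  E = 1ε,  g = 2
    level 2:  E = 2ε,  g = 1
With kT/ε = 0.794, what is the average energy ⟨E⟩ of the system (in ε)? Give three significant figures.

0.442 ε

Eᵢ/kT = 0, 1.2594, 2.5189.
Z = Σ gᵢe^(−Eᵢ/kT) = 1·e^(−0) + 2·e^(−1.2594) + 1·e^(−2.5189) = 1.0000 + 0.56765 + 0.080548 = 1.6482.
⟨E⟩ = Σ Eᵢ gᵢe^(−Eᵢ/kT) / Z = (0·1.0000 + 1·0.56765 + 2·0.080548) / 1.6482 = 0.442 ε.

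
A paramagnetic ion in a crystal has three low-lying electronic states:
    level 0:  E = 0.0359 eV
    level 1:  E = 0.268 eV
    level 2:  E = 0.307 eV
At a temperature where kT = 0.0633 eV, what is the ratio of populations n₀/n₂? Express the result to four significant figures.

n₀/n₂ = exp[−(E₀−E₂)/kT] = exp(−(-0.2711 eV)/(0.0633 eV)) = exp(4.28278) = 72.44.

72.44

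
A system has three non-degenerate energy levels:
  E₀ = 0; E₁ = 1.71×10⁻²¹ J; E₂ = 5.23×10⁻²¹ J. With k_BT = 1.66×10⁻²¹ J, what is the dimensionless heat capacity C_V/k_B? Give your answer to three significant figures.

Eᵢ/kT = 0, 1.0301, 3.1506.
Z = Σ e^(−Eᵢ/kT) = e^(−0) + e^(−1.0301) + e^(−3.1506) = 1.0000 + 0.35697 + 0.042826 = 1.3998.
⟨E⟩ = 0.59608, ⟨E²⟩ = 1.5825.
C_V/k_B = (⟨E²⟩ − ⟨E⟩²)/(kT)² = (1.5825 − 0.35531)/2.7556 = 0.445.

0.445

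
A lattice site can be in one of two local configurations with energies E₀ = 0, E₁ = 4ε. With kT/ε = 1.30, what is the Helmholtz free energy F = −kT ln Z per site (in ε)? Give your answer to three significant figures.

-0.0586 ε

Eᵢ/kT = 0, 3.0769.
Z = Σ e^(−Eᵢ/kT) = e^(−0) + e^(−3.0769) = 1.0000 + 0.046102 = 1.0461.
F = −kT ln Z = −1.30 × ln(1.0461) = −1.30 × 0.045069 = -0.0586 ε.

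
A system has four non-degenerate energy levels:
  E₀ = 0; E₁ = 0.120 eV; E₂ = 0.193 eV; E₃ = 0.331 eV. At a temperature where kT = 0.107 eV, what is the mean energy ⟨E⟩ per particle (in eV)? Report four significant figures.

Eᵢ/kT = 0, 1.12150, 1.80374, 3.09346.
Z = Σ e^(−Eᵢ/kT) = e^(−0) + e^(−1.12150) + e^(−1.80374) + e^(−3.09346) = 1.00000 + 0.325791 + 0.164682 + 0.0453448 = 1.53582.
⟨E⟩ = Σ Eᵢ e^(−Eᵢ/kT) / Z = (0·1.00000 + 0.120·0.325791 + 0.193·0.164682 + 0.331·0.0453448) / 1.53582 = 0.05592 eV.

0.05592 eV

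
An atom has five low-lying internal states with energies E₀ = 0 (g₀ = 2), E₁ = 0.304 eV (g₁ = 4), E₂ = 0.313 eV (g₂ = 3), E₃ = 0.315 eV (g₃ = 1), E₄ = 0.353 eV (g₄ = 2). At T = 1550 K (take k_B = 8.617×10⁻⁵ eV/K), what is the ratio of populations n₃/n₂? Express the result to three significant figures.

0.328

k_BT = 8.617×10⁻⁵ × 1550 K = 0.13356 eV.
n₃/n₂ = (g₃/g₂) exp[−(E₃−E₂)/kT] = (1/3) × exp(−(0.002 eV)/(0.13356 eV)) = (1/3) × exp(-0.014975) = 0.328.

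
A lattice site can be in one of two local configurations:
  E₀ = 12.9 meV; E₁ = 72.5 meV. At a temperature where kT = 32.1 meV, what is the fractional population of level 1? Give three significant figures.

0.135

Eᵢ/kT = 0.40187, 2.2586.
Z = Σ e^(−Eᵢ/kT) = e^(−0.40187) + e^(−2.2586) = 0.66907 + 0.10450 = 0.77357.
P₁ = e^(−E₁/kT) / Z = 0.10450/0.77357 = 0.135.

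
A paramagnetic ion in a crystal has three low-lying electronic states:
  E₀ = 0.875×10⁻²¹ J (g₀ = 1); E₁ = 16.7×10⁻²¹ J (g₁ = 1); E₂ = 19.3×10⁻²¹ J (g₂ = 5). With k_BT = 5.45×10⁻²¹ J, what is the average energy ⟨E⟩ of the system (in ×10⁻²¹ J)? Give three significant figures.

Eᵢ/kT = 0.16055, 3.0642, 3.5413.
Z = Σ gᵢe^(−Eᵢ/kT) = 1·e^(−0.16055) + 1·e^(−3.0642) + 5·e^(−3.5413) = 0.85168 + 0.046691 + 0.14488 = 1.0433.
⟨E⟩ = Σ Eᵢ gᵢe^(−Eᵢ/kT) / Z = (0.875·0.85168 + 16.7·0.046691 + 19.3·0.14488) / 1.0433 = 4.14 ×10⁻²¹ J.

4.14 ×10⁻²¹ J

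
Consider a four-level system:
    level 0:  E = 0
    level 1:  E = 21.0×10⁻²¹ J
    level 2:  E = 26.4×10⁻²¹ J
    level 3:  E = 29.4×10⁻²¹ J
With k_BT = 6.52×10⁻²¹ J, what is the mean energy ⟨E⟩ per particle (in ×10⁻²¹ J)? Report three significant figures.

1.52 ×10⁻²¹ J

Eᵢ/kT = 0, 3.2209, 4.0491, 4.5092.
Z = Σ e^(−Eᵢ/kT) = e^(−0) + e^(−3.2209) + e^(−4.0491) + e^(−4.5092) = 1.0000 + 0.039919 + 0.017438 + 0.011007 = 1.0684.
⟨E⟩ = Σ Eᵢ e^(−Eᵢ/kT) / Z = (0·1.0000 + 21.0·0.039919 + 26.4·0.017438 + 29.4·0.011007) / 1.0684 = 1.52 ×10⁻²¹ J.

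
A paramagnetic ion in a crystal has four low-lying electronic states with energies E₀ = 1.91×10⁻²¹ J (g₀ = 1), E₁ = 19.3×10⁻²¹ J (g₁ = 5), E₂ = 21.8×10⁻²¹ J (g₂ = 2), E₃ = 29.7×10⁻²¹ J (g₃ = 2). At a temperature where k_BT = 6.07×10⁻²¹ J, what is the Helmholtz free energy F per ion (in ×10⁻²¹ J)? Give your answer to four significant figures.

Eᵢ/kT = 0.314662, 3.17957, 3.59143, 4.89292.
Z = Σ gᵢe^(−Eᵢ/kT) = 1·e^(−0.314662) + 5·e^(−3.17957) + 2·e^(−3.59143) + 2·e^(−4.89292) = 0.730036 + 0.208018 + 0.0551178 + 0.0149990 = 1.00817.
F = −kT ln Z = −6.07 × ln(1.00817) = −6.07 × 0.00813681 = -0.04939 ×10⁻²¹ J.

-0.04939 ×10⁻²¹ J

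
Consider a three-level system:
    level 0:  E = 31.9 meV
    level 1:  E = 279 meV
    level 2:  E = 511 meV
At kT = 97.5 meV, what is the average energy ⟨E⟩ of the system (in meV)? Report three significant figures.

53.2 meV

Eᵢ/kT = 0.32718, 2.8615, 5.2410.
Z = Σ e^(−Eᵢ/kT) = e^(−0.32718) + e^(−2.8615) + e^(−5.2410) = 0.72095 + 0.057183 + 0.0052950 = 0.78343.
⟨E⟩ = Σ Eᵢ e^(−Eᵢ/kT) / Z = (31.9·0.72095 + 279·0.057183 + 511·0.0052950) / 0.78343 = 53.2 meV.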